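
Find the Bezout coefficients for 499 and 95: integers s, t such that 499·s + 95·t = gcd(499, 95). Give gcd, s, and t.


Euclidean algorithm on (499, 95) — divide until remainder is 0:
  499 = 5 · 95 + 24
  95 = 3 · 24 + 23
  24 = 1 · 23 + 1
  23 = 23 · 1 + 0
gcd(499, 95) = 1.
Track Bezout coefficients alongside the remainders: start with r₀ = 499 = a·1 + b·0 (s = 1, t = 0) and r₁ = 95 = a·0 + b·1 (s = 0, t = 1); each new remainder r_{k+1} = r_{k-1} − q_k·r_k inherits s_{k+1} = s_{k-1} − q_k·s_k, t_{k+1} = t_{k-1} − q_k·t_k, so r_k = a·s_k + b·t_k at every step:
  q = 5: r = 24, s = 1 − 5·0 = 1, t = 0 − 5·1 = -5  (check: 499·1 + 95·(-5) = 24)
  q = 3: r = 23, s = 0 − 3·1 = -3, t = 1 − 3·(-5) = 16  (check: 499·(-3) + 95·16 = 23)
  q = 1: r = 1, s = 1 − 1·(-3) = 4, t = -5 − 1·16 = -21  (check: 499·4 + 95·(-21) = 1)
The row with r = 1 (the gcd) gives the Bezout coefficients s = 4, t = -21.
Result: 499 · (4) + 95 · (-21) = 1.

gcd(499, 95) = 1; s = 4, t = -21 (check: 499·4 + 95·(-21) = 1).


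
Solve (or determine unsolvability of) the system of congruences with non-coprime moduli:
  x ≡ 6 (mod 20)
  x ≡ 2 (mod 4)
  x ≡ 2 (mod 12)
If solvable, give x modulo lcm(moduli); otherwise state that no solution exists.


Moduli 20, 4, 12 are not pairwise coprime, so CRT works modulo lcm(m_i) when all pairwise compatibility conditions hold.
Pairwise compatibility: gcd(m_i, m_j) must divide a_i - a_j for every pair.
Merge one congruence at a time:
  Start: x ≡ 6 (mod 20).
  Combine with x ≡ 2 (mod 4): gcd(20, 4) = 4; 2 - 6 = -4, which IS divisible by 4, so compatible.
    Write x = 6 + 20·t and substitute into x ≡ 2 (mod 4): 20·t ≡ 2 − 6 = -4 (mod 4).
    Divide the congruence (and modulus) by g = 4: 5·t ≡ -1 (mod 1).
    Modulo 1 every t works; take t = 0.
    Then x = 6 + 20·0 = 6, valid modulo lcm(20, 4) = 20: x ≡ 6 (mod 20).
  Combine with x ≡ 2 (mod 12): gcd(20, 12) = 4; 2 - 6 = -4, which IS divisible by 4, so compatible.
    Write x = 6 + 20·t and substitute into x ≡ 2 (mod 12): 20·t ≡ 2 − 6 = -4 (mod 12).
    Divide the congruence (and modulus) by g = 4: 5·t ≡ -1 (mod 3).
    Reduce coefficients mod 3: 2·t ≡ 2 (mod 3).
    The inverse of 2 mod 3 is 2 (since 2·2 = 4 = 1·3 + 1), so t ≡ 2·2 = 4 ≡ 1 (mod 3).
    Then x = 6 + 20·1 = 26, valid modulo lcm(20, 12) = 60: x ≡ 26 (mod 60).
Verify: 26 mod 20 = 6, 26 mod 4 = 2, 26 mod 12 = 2.

x ≡ 26 (mod 60).


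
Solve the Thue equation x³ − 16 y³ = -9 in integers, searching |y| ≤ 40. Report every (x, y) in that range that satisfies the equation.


The equation is x³ - 16y³ = -9. For fixed y, x³ = 16·y³ − 9, so a solution requires the RHS to be a perfect cube.
Strategy: iterate y from -40 to 40, compute RHS = 16·y³ − 9, and check whether it is a (positive or negative) perfect cube.
Check small values of y:
  y = 0: RHS = -9 is not a perfect cube.
  y = 1: RHS = 7 is not a perfect cube.
  y = -1: RHS = -25 is not a perfect cube.
  y = 2: RHS = 119 is not a perfect cube.
  y = -2: RHS = -137 is not a perfect cube.
  y = 3: RHS = 423 is not a perfect cube.
  y = -3: RHS = -441 is not a perfect cube.
Continuing the search up to |y| = 40 finds no solutions either.
No (x, y) in the scanned range satisfies the equation.

No integer solutions with |y| ≤ 40.


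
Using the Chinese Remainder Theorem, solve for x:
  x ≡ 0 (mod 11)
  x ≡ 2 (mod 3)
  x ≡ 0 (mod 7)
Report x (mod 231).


Moduli 11, 3, 7 are pairwise coprime; by CRT there is a unique solution modulo M = 11 · 3 · 7 = 231.
Solve pairwise, accumulating the modulus:
  Start with x ≡ 0 (mod 11).
  Combine with x ≡ 2 (mod 3): since gcd(11, 3) = 1, we get a unique residue mod 33.
    Write x = 0 + 11·t and substitute into x ≡ 2 (mod 3): 11·t ≡ 2 − 0 = 2 (mod 3).
    Reduce coefficients mod 3: 2·t ≡ 2 (mod 3).
    The inverse of 2 mod 3 is 2 (since 2·2 = 4 = 1·3 + 1), so t ≡ 2·2 = 4 ≡ 1 (mod 3).
    Then x = 0 + 11·1 = 11, valid modulo lcm(11, 3) = 33: x ≡ 11 (mod 33).
  Combine with x ≡ 0 (mod 7): since gcd(33, 7) = 1, we get a unique residue mod 231.
    Write x = 11 + 33·t and substitute into x ≡ 0 (mod 7): 33·t ≡ 0 − 11 = -11 (mod 7).
    Reduce coefficients mod 7: 5·t ≡ 3 (mod 7).
    The inverse of 5 mod 7 is 3 (since 5·3 = 15 = 2·7 + 1), so t ≡ 3·3 = 9 ≡ 2 (mod 7).
    Then x = 11 + 33·2 = 77, valid modulo lcm(33, 7) = 231: x ≡ 77 (mod 231).
Verify: 77 mod 11 = 0 ✓, 77 mod 3 = 2 ✓, 77 mod 7 = 0 ✓.

x ≡ 77 (mod 231).


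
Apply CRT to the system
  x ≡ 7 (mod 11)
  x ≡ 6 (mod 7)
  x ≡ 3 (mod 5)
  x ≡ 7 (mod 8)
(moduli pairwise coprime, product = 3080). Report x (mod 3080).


Product of moduli M = 11 · 7 · 5 · 8 = 3080.
Merge one congruence at a time:
  Start: x ≡ 7 (mod 11).
  Combine with x ≡ 6 (mod 7); new modulus lcm = 77.
    Write x = 7 + 11·t and substitute into x ≡ 6 (mod 7): 11·t ≡ 6 − 7 = -1 (mod 7).
    Reduce coefficients mod 7: 4·t ≡ 6 (mod 7).
    The inverse of 4 mod 7 is 2 (since 4·2 = 8 = 1·7 + 1), so t ≡ 2·6 = 12 ≡ 5 (mod 7).
    Then x = 7 + 11·5 = 62, valid modulo lcm(11, 7) = 77: x ≡ 62 (mod 77).
  Combine with x ≡ 3 (mod 5); new modulus lcm = 385.
    Write x = 62 + 77·t and substitute into x ≡ 3 (mod 5): 77·t ≡ 3 − 62 = -59 (mod 5).
    Reduce coefficients mod 5: 2·t ≡ 1 (mod 5).
    The inverse of 2 mod 5 is 3 (since 2·3 = 6 = 1·5 + 1), so t ≡ 3·1 = 3 ≡ 3 (mod 5).
    Then x = 62 + 77·3 = 293, valid modulo lcm(77, 5) = 385: x ≡ 293 (mod 385).
  Combine with x ≡ 7 (mod 8); new modulus lcm = 3080.
    Write x = 293 + 385·t and substitute into x ≡ 7 (mod 8): 385·t ≡ 7 − 293 = -286 (mod 8).
    Reduce coefficients mod 8: 1·t ≡ 2 (mod 8).
    So t ≡ 2 (mod 8).
    Then x = 293 + 385·2 = 1063, valid modulo lcm(385, 8) = 3080: x ≡ 1063 (mod 3080).
Verify against each original: 1063 mod 11 = 7, 1063 mod 7 = 6, 1063 mod 5 = 3, 1063 mod 8 = 7.

x ≡ 1063 (mod 3080).


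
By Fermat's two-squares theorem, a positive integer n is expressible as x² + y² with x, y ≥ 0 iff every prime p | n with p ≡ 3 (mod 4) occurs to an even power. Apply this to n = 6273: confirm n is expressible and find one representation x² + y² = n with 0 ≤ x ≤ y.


Step 1: Factor n = 6273 = 3^2 · 17 · 41.
Step 2: Check the mod-4 condition on each prime factor: 3 ≡ 3 (mod 4), exponent 2 (must be even); 17 ≡ 1 (mod 4), exponent 1; 41 ≡ 1 (mod 4), exponent 1.
All primes ≡ 3 (mod 4) appear to even exponent (or don't appear), so by the two-squares theorem n IS expressible as a sum of two squares.
Step 3: Build a representation. Group n = k² · m with k = 3 and m = 17 · 41 = 697 (a product of primes ≡ 1 (mod 4)); a representation of m scales to one of n via (k·x)² + (k·y)² = k²(x² + y²). Each prime p ≡ 1 (mod 4) is itself a sum of two squares; find a² by testing p − a² for a perfect square:
  17: 17 − 1² = 16 = 4² ⇒ 17 = 1² + 4².
  41: 41 − 1² = 40, 41 − 2² = 37, 41 − 3² = 32, 41 − 4² = 25 = 5² ⇒ 41 = 4² + 5².
  Combine using the Brahmagupta–Fibonacci identity (a² + b²)(c² + d²) = (ac − bd)² + (ad + bc)² = (ac + bd)² + (ad − bc)²:
  17 · 41 = 697: from (1² + 4²)(4² + 5²), take (1·4 − 4·5, 1·5 + 4·4) = (4 − 20, 5 + 16) = (-16, 21); dropping signs (only squares matter) gives (16, 21); check 16² + 21² = 256 + 441 = 697 ✓.
  Scale by k = 3: (3·16, 3·21) = (48, 63).
Step 4: Order so x ≤ y and verify: 48² + 63² = 2304 + 3969 = 6273 = n. ✓

n = 6273 = 48² + 63² (one valid representation with x ≤ y).


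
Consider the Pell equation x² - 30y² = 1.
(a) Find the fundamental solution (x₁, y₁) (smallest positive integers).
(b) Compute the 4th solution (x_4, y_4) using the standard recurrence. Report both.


Step 1: Find the fundamental solution (x₁, y₁) of x² - 30y² = 1.
  Expand √30 as a continued fraction. a₀ = ⌊√30⌋ = 5; iterate m_{k+1} = d_k·a_k − m_k, d_{k+1} = (30 − m_{k+1}²)/d_k, a_{k+1} = ⌊(a₀ + m_{k+1})/d_{k+1}⌋ (starting m₀ = 0, d₀ = 1), with convergents p_k = a_k·p_{k-1} + p_{k-2}, q_k = a_k·q_{k-1} + q_{k-2} (p₋₁ = 1, q₋₁ = 0):
  k = 0: a₀ = 5; p₀/q₀ = 5/1; p₀² − 30·q₀² = 25 − 30 = -5.
  k = 1: m = 5, d = 5, a = ⌊(5 + 5)/5⌋ = 2; p/q = (2·5 + 1)/(2·1 + 0) = 11/2; p² − 30·q² = 121 − 120 = 1.
  The first convergent with p² − 30·q² = 1 gives the fundamental solution (x₁, y₁) = (11, 2).
Step 2: Apply the recurrence (x_{n+1}, y_{n+1}) = (x₁x_n + 30y₁y_n, x₁y_n + y₁x_n) repeatedly.
  From (x_1, y_1) = (11, 2): x_2 = 11·11 + 30·2·2 = 241; y_2 = 11·2 + 2·11 = 44.
  From (x_2, y_2) = (241, 44): x_3 = 11·241 + 30·2·44 = 5291; y_3 = 11·44 + 2·241 = 966.
  From (x_3, y_3) = (5291, 966): x_4 = 11·5291 + 30·2·966 = 116161; y_4 = 11·966 + 2·5291 = 21208.
Step 3: Verify x_4² - 30·y_4² = 13493377921 - 13493377920 = 1 (should be 1). ✓

(x_1, y_1) = (11, 2); (x_4, y_4) = (116161, 21208).


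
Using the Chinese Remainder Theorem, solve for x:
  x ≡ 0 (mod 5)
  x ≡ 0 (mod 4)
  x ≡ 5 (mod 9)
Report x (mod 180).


Moduli 5, 4, 9 are pairwise coprime; by CRT there is a unique solution modulo M = 5 · 4 · 9 = 180.
Solve pairwise, accumulating the modulus:
  Start with x ≡ 0 (mod 5).
  Combine with x ≡ 0 (mod 4): since gcd(5, 4) = 1, we get a unique residue mod 20.
    Write x = 0 + 5·t and substitute into x ≡ 0 (mod 4): 5·t ≡ 0 − 0 = 0 (mod 4).
    Reduce coefficients mod 4: 1·t ≡ 0 (mod 4).
    So t ≡ 0 (mod 4).
    Then x = 0 + 5·0 = 0, valid modulo lcm(5, 4) = 20: x ≡ 0 (mod 20).
  Combine with x ≡ 5 (mod 9): since gcd(20, 9) = 1, we get a unique residue mod 180.
    Write x = 0 + 20·t and substitute into x ≡ 5 (mod 9): 20·t ≡ 5 − 0 = 5 (mod 9).
    Reduce coefficients mod 9: 2·t ≡ 5 (mod 9).
    The inverse of 2 mod 9 is 5 (since 2·5 = 10 = 1·9 + 1), so t ≡ 5·5 = 25 ≡ 7 (mod 9).
    Then x = 0 + 20·7 = 140, valid modulo lcm(20, 9) = 180: x ≡ 140 (mod 180).
Verify: 140 mod 5 = 0 ✓, 140 mod 4 = 0 ✓, 140 mod 9 = 5 ✓.

x ≡ 140 (mod 180).


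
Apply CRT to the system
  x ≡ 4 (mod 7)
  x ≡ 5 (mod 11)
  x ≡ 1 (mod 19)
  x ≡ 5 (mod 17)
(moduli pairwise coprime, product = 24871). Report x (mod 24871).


Product of moduli M = 7 · 11 · 19 · 17 = 24871.
Merge one congruence at a time:
  Start: x ≡ 4 (mod 7).
  Combine with x ≡ 5 (mod 11); new modulus lcm = 77.
    Write x = 4 + 7·t and substitute into x ≡ 5 (mod 11): 7·t ≡ 5 − 4 = 1 (mod 11).
    The inverse of 7 mod 11 is 8 (since 7·8 = 56 = 5·11 + 1), so t ≡ 8·1 = 8 ≡ 8 (mod 11).
    Then x = 4 + 7·8 = 60, valid modulo lcm(7, 11) = 77: x ≡ 60 (mod 77).
  Combine with x ≡ 1 (mod 19); new modulus lcm = 1463.
    Write x = 60 + 77·t and substitute into x ≡ 1 (mod 19): 77·t ≡ 1 − 60 = -59 (mod 19).
    Reduce coefficients mod 19: 1·t ≡ 17 (mod 19).
    So t ≡ 17 (mod 19).
    Then x = 60 + 77·17 = 1369, valid modulo lcm(77, 19) = 1463: x ≡ 1369 (mod 1463).
  Combine with x ≡ 5 (mod 17); new modulus lcm = 24871.
    Write x = 1369 + 1463·t and substitute into x ≡ 5 (mod 17): 1463·t ≡ 5 − 1369 = -1364 (mod 17).
    Reduce coefficients mod 17: 1·t ≡ 13 (mod 17).
    So t ≡ 13 (mod 17).
    Then x = 1369 + 1463·13 = 20388, valid modulo lcm(1463, 17) = 24871: x ≡ 20388 (mod 24871).
Verify against each original: 20388 mod 7 = 4, 20388 mod 11 = 5, 20388 mod 19 = 1, 20388 mod 17 = 5.

x ≡ 20388 (mod 24871).


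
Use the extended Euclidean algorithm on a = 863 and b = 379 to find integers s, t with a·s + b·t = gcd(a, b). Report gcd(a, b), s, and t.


Euclidean algorithm on (863, 379) — divide until remainder is 0:
  863 = 2 · 379 + 105
  379 = 3 · 105 + 64
  105 = 1 · 64 + 41
  64 = 1 · 41 + 23
  41 = 1 · 23 + 18
  23 = 1 · 18 + 5
  18 = 3 · 5 + 3
  5 = 1 · 3 + 2
  3 = 1 · 2 + 1
  2 = 2 · 1 + 0
gcd(863, 379) = 1.
Track Bezout coefficients alongside the remainders: start with r₀ = 863 = a·1 + b·0 (s = 1, t = 0) and r₁ = 379 = a·0 + b·1 (s = 0, t = 1); each new remainder r_{k+1} = r_{k-1} − q_k·r_k inherits s_{k+1} = s_{k-1} − q_k·s_k, t_{k+1} = t_{k-1} − q_k·t_k, so r_k = a·s_k + b·t_k at every step:
  q = 2: r = 105, s = 1 − 2·0 = 1, t = 0 − 2·1 = -2  (check: 863·1 + 379·(-2) = 105)
  q = 3: r = 64, s = 0 − 3·1 = -3, t = 1 − 3·(-2) = 7  (check: 863·(-3) + 379·7 = 64)
  q = 1: r = 41, s = 1 − 1·(-3) = 4, t = -2 − 1·7 = -9  (check: 863·4 + 379·(-9) = 41)
  q = 1: r = 23, s = -3 − 1·4 = -7, t = 7 − 1·(-9) = 16  (check: 863·(-7) + 379·16 = 23)
  q = 1: r = 18, s = 4 − 1·(-7) = 11, t = -9 − 1·16 = -25  (check: 863·11 + 379·(-25) = 18)
  q = 1: r = 5, s = -7 − 1·11 = -18, t = 16 − 1·(-25) = 41  (check: 863·(-18) + 379·41 = 5)
  q = 3: r = 3, s = 11 − 3·(-18) = 65, t = -25 − 3·41 = -148  (check: 863·65 + 379·(-148) = 3)
  q = 1: r = 2, s = -18 − 1·65 = -83, t = 41 − 1·(-148) = 189  (check: 863·(-83) + 379·189 = 2)
  q = 1: r = 1, s = 65 − 1·(-83) = 148, t = -148 − 1·189 = -337  (check: 863·148 + 379·(-337) = 1)
The row with r = 1 (the gcd) gives the Bezout coefficients s = 148, t = -337.
Result: 863 · (148) + 379 · (-337) = 1.

gcd(863, 379) = 1; s = 148, t = -337 (check: 863·148 + 379·(-337) = 1).


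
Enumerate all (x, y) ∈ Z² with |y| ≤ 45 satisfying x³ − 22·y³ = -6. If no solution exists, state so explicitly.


The equation is x³ - 22y³ = -6. For fixed y, x³ = 22·y³ − 6, so a solution requires the RHS to be a perfect cube.
Strategy: iterate y from -45 to 45, compute RHS = 22·y³ − 6, and check whether it is a (positive or negative) perfect cube.
Check small values of y:
  y = 0: RHS = -6 is not a perfect cube.
  y = 1: RHS = 16 is not a perfect cube.
  y = -1: RHS = -28 is not a perfect cube.
  y = 2: RHS = 170 is not a perfect cube.
  y = -2: RHS = -182 is not a perfect cube.
  y = 3: RHS = 588 is not a perfect cube.
  y = -3: RHS = -600 is not a perfect cube.
Continuing, at y = 5: RHS = 2744 = (14)³ ⇒ x = 14 works.
Searching the remaining y in |y| ≤ 45 finds no further solutions.
Collected solutions: (14, 5).

Solutions (with |y| ≤ 45): (14, 5).


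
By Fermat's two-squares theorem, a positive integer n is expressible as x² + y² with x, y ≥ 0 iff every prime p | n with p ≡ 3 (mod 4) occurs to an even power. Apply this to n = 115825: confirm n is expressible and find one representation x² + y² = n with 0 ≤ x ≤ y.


Step 1: Factor n = 115825 = 5^2 · 41 · 113.
Step 2: Check the mod-4 condition on each prime factor: 5 ≡ 1 (mod 4), exponent 2; 41 ≡ 1 (mod 4), exponent 1; 113 ≡ 1 (mod 4), exponent 1.
All primes ≡ 3 (mod 4) appear to even exponent (or don't appear), so by the two-squares theorem n IS expressible as a sum of two squares.
Step 3: Build a representation. Group n = k² · m with k = 5 and m = 41 · 113 = 4633 (a product of primes ≡ 1 (mod 4)); a representation of m scales to one of n via (k·x)² + (k·y)² = k²(x² + y²). Each prime p ≡ 1 (mod 4) is itself a sum of two squares; find a² by testing p − a² for a perfect square:
  41: 41 − 1² = 40, 41 − 2² = 37, 41 − 3² = 32, 41 − 4² = 25 = 5² ⇒ 41 = 4² + 5².
  113: 113 − 1² = 112, 113 − 2² = 109, 113 − 3² = 104, 113 − 4² = 97, 113 − 5² = 88, 113 − 6² = 77, 113 − 7² = 64 = 8² ⇒ 113 = 7² + 8².
  Combine using the Brahmagupta–Fibonacci identity (a² + b²)(c² + d²) = (ac − bd)² + (ad + bc)² = (ac + bd)² + (ad − bc)²:
  41 · 113 = 4633: from (4² + 5²)(7² + 8²), take (4·7 − 5·8, 4·8 + 5·7) = (28 − 40, 32 + 35) = (-12, 67); dropping signs (only squares matter) gives (12, 67); check 12² + 67² = 144 + 4489 = 4633 ✓.
  Scale by k = 5: (5·12, 5·67) = (60, 335).
Step 4: Order so x ≤ y and verify: 60² + 335² = 3600 + 112225 = 115825 = n. ✓

n = 115825 = 60² + 335² (one valid representation with x ≤ y).


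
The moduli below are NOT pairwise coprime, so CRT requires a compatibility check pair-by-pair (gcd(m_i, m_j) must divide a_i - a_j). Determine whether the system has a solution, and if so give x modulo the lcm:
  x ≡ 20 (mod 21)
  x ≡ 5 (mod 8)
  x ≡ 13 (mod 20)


Moduli 21, 8, 20 are not pairwise coprime, so CRT works modulo lcm(m_i) when all pairwise compatibility conditions hold.
Pairwise compatibility: gcd(m_i, m_j) must divide a_i - a_j for every pair.
Merge one congruence at a time:
  Start: x ≡ 20 (mod 21).
  Combine with x ≡ 5 (mod 8): gcd(21, 8) = 1; 5 - 20 = -15, which IS divisible by 1, so compatible.
    Write x = 20 + 21·t and substitute into x ≡ 5 (mod 8): 21·t ≡ 5 − 20 = -15 (mod 8).
    Reduce coefficients mod 8: 5·t ≡ 1 (mod 8).
    The inverse of 5 mod 8 is 5 (since 5·5 = 25 = 3·8 + 1), so t ≡ 5·1 = 5 ≡ 5 (mod 8).
    Then x = 20 + 21·5 = 125, valid modulo lcm(21, 8) = 168: x ≡ 125 (mod 168).
  Combine with x ≡ 13 (mod 20): gcd(168, 20) = 4; 13 - 125 = -112, which IS divisible by 4, so compatible.
    Write x = 125 + 168·t and substitute into x ≡ 13 (mod 20): 168·t ≡ 13 − 125 = -112 (mod 20).
    Divide the congruence (and modulus) by g = 4: 42·t ≡ -28 (mod 5).
    Reduce coefficients mod 5: 2·t ≡ 2 (mod 5).
    The inverse of 2 mod 5 is 3 (since 2·3 = 6 = 1·5 + 1), so t ≡ 3·2 = 6 ≡ 1 (mod 5).
    Then x = 125 + 168·1 = 293, valid modulo lcm(168, 20) = 840: x ≡ 293 (mod 840).
Verify: 293 mod 21 = 20, 293 mod 8 = 5, 293 mod 20 = 13.

x ≡ 293 (mod 840).


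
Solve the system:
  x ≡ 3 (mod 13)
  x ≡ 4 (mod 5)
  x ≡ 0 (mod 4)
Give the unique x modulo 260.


Moduli 13, 5, 4 are pairwise coprime; by CRT there is a unique solution modulo M = 13 · 5 · 4 = 260.
Solve pairwise, accumulating the modulus:
  Start with x ≡ 3 (mod 13).
  Combine with x ≡ 4 (mod 5): since gcd(13, 5) = 1, we get a unique residue mod 65.
    Write x = 3 + 13·t and substitute into x ≡ 4 (mod 5): 13·t ≡ 4 − 3 = 1 (mod 5).
    Reduce coefficients mod 5: 3·t ≡ 1 (mod 5).
    The inverse of 3 mod 5 is 2 (since 3·2 = 6 = 1·5 + 1), so t ≡ 2·1 = 2 ≡ 2 (mod 5).
    Then x = 3 + 13·2 = 29, valid modulo lcm(13, 5) = 65: x ≡ 29 (mod 65).
  Combine with x ≡ 0 (mod 4): since gcd(65, 4) = 1, we get a unique residue mod 260.
    Write x = 29 + 65·t and substitute into x ≡ 0 (mod 4): 65·t ≡ 0 − 29 = -29 (mod 4).
    Reduce coefficients mod 4: 1·t ≡ 3 (mod 4).
    So t ≡ 3 (mod 4).
    Then x = 29 + 65·3 = 224, valid modulo lcm(65, 4) = 260: x ≡ 224 (mod 260).
Verify: 224 mod 13 = 3 ✓, 224 mod 5 = 4 ✓, 224 mod 4 = 0 ✓.

x ≡ 224 (mod 260).


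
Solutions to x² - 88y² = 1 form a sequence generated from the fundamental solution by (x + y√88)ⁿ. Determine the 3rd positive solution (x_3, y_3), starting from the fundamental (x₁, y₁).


Step 1: Find the fundamental solution (x₁, y₁) of x² - 88y² = 1.
  Expand √88 as a continued fraction. a₀ = ⌊√88⌋ = 9; iterate m_{k+1} = d_k·a_k − m_k, d_{k+1} = (88 − m_{k+1}²)/d_k, a_{k+1} = ⌊(a₀ + m_{k+1})/d_{k+1}⌋ (starting m₀ = 0, d₀ = 1), with convergents p_k = a_k·p_{k-1} + p_{k-2}, q_k = a_k·q_{k-1} + q_{k-2} (p₋₁ = 1, q₋₁ = 0):
  k = 0: a₀ = 9; p₀/q₀ = 9/1; p₀² − 88·q₀² = 81 − 88 = -7.
  k = 1: m = 9, d = 7, a = ⌊(9 + 9)/7⌋ = 2; p/q = (2·9 + 1)/(2·1 + 0) = 19/2; p² − 88·q² = 361 − 352 = 9.
  k = 2: m = 5, d = 9, a = ⌊(9 + 5)/9⌋ = 1; p/q = (1·19 + 9)/(1·2 + 1) = 28/3; p² − 88·q² = 784 − 792 = -8.
  k = 3: m = 4, d = 8, a = ⌊(9 + 4)/8⌋ = 1; p/q = (1·28 + 19)/(1·3 + 2) = 47/5; p² − 88·q² = 2209 − 2200 = 9.
  k = 4: m = 4, d = 9, a = ⌊(9 + 4)/9⌋ = 1; p/q = (1·47 + 28)/(1·5 + 3) = 75/8; p² − 88·q² = 5625 − 5632 = -7.
  k = 5: m = 5, d = 7, a = ⌊(9 + 5)/7⌋ = 2; p/q = (2·75 + 47)/(2·8 + 5) = 197/21; p² − 88·q² = 38809 − 38808 = 1.
  The first convergent with p² − 88·q² = 1 gives the fundamental solution (x₁, y₁) = (197, 21).
Step 2: Apply the recurrence (x_{n+1}, y_{n+1}) = (x₁x_n + 88y₁y_n, x₁y_n + y₁x_n) repeatedly.
  From (x_1, y_1) = (197, 21): x_2 = 197·197 + 88·21·21 = 77617; y_2 = 197·21 + 21·197 = 8274.
  From (x_2, y_2) = (77617, 8274): x_3 = 197·77617 + 88·21·8274 = 30580901; y_3 = 197·8274 + 21·77617 = 3259935.
Step 3: Verify x_3² - 88·y_3² = 935191505971801 - 935191505971800 = 1 (should be 1). ✓

(x_1, y_1) = (197, 21); (x_3, y_3) = (30580901, 3259935).


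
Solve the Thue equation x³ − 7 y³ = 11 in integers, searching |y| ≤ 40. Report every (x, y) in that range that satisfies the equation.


The equation is x³ - 7y³ = 11. For fixed y, x³ = 7·y³ + 11, so a solution requires the RHS to be a perfect cube.
Strategy: iterate y from -40 to 40, compute RHS = 7·y³ + 11, and check whether it is a (positive or negative) perfect cube.
Check small values of y:
  y = 0: RHS = 11 is not a perfect cube.
  y = 1: RHS = 18 is not a perfect cube.
  y = -1: RHS = 4 is not a perfect cube.
  y = 2: RHS = 67 is not a perfect cube.
  y = -2: RHS = -45 is not a perfect cube.
  y = 3: RHS = 200 is not a perfect cube.
  y = -3: RHS = -178 is not a perfect cube.
Continuing the search up to |y| = 40 finds no solutions either.
No (x, y) in the scanned range satisfies the equation.

No integer solutions with |y| ≤ 40.


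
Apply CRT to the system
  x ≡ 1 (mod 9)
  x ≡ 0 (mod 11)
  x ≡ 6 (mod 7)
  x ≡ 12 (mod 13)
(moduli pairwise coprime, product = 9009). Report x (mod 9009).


Product of moduli M = 9 · 11 · 7 · 13 = 9009.
Merge one congruence at a time:
  Start: x ≡ 1 (mod 9).
  Combine with x ≡ 0 (mod 11); new modulus lcm = 99.
    Write x = 1 + 9·t and substitute into x ≡ 0 (mod 11): 9·t ≡ 0 − 1 = -1 (mod 11).
    Reduce coefficients mod 11: 9·t ≡ 10 (mod 11).
    The inverse of 9 mod 11 is 5 (since 9·5 = 45 = 4·11 + 1), so t ≡ 5·10 = 50 ≡ 6 (mod 11).
    Then x = 1 + 9·6 = 55, valid modulo lcm(9, 11) = 99: x ≡ 55 (mod 99).
  Combine with x ≡ 6 (mod 7); new modulus lcm = 693.
    Write x = 55 + 99·t and substitute into x ≡ 6 (mod 7): 99·t ≡ 6 − 55 = -49 (mod 7).
    Reduce coefficients mod 7: 1·t ≡ 0 (mod 7).
    So t ≡ 0 (mod 7).
    Then x = 55 + 99·0 = 55, valid modulo lcm(99, 7) = 693: x ≡ 55 (mod 693).
  Combine with x ≡ 12 (mod 13); new modulus lcm = 9009.
    Write x = 55 + 693·t and substitute into x ≡ 12 (mod 13): 693·t ≡ 12 − 55 = -43 (mod 13).
    Reduce coefficients mod 13: 4·t ≡ 9 (mod 13).
    The inverse of 4 mod 13 is 10 (since 4·10 = 40 = 3·13 + 1), so t ≡ 10·9 = 90 ≡ 12 (mod 13).
    Then x = 55 + 693·12 = 8371, valid modulo lcm(693, 13) = 9009: x ≡ 8371 (mod 9009).
Verify against each original: 8371 mod 9 = 1, 8371 mod 11 = 0, 8371 mod 7 = 6, 8371 mod 13 = 12.

x ≡ 8371 (mod 9009).


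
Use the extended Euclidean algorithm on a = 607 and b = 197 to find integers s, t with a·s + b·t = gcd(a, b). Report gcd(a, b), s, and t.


Euclidean algorithm on (607, 197) — divide until remainder is 0:
  607 = 3 · 197 + 16
  197 = 12 · 16 + 5
  16 = 3 · 5 + 1
  5 = 5 · 1 + 0
gcd(607, 197) = 1.
Track Bezout coefficients alongside the remainders: start with r₀ = 607 = a·1 + b·0 (s = 1, t = 0) and r₁ = 197 = a·0 + b·1 (s = 0, t = 1); each new remainder r_{k+1} = r_{k-1} − q_k·r_k inherits s_{k+1} = s_{k-1} − q_k·s_k, t_{k+1} = t_{k-1} − q_k·t_k, so r_k = a·s_k + b·t_k at every step:
  q = 3: r = 16, s = 1 − 3·0 = 1, t = 0 − 3·1 = -3  (check: 607·1 + 197·(-3) = 16)
  q = 12: r = 5, s = 0 − 12·1 = -12, t = 1 − 12·(-3) = 37  (check: 607·(-12) + 197·37 = 5)
  q = 3: r = 1, s = 1 − 3·(-12) = 37, t = -3 − 3·37 = -114  (check: 607·37 + 197·(-114) = 1)
The row with r = 1 (the gcd) gives the Bezout coefficients s = 37, t = -114.
Result: 607 · (37) + 197 · (-114) = 1.

gcd(607, 197) = 1; s = 37, t = -114 (check: 607·37 + 197·(-114) = 1).


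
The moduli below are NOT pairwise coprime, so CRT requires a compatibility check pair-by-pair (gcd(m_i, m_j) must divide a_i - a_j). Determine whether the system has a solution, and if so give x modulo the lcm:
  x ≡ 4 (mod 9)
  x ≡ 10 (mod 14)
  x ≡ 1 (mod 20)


Moduli 9, 14, 20 are not pairwise coprime, so CRT works modulo lcm(m_i) when all pairwise compatibility conditions hold.
Pairwise compatibility: gcd(m_i, m_j) must divide a_i - a_j for every pair.
Merge one congruence at a time:
  Start: x ≡ 4 (mod 9).
  Combine with x ≡ 10 (mod 14): gcd(9, 14) = 1; 10 - 4 = 6, which IS divisible by 1, so compatible.
    Write x = 4 + 9·t and substitute into x ≡ 10 (mod 14): 9·t ≡ 10 − 4 = 6 (mod 14).
    The inverse of 9 mod 14 is 11 (since 9·11 = 99 = 7·14 + 1), so t ≡ 11·6 = 66 ≡ 10 (mod 14).
    Then x = 4 + 9·10 = 94, valid modulo lcm(9, 14) = 126: x ≡ 94 (mod 126).
  Combine with x ≡ 1 (mod 20): gcd(126, 20) = 2, and 1 - 94 = -93 is NOT divisible by 2.
    ⇒ system is inconsistent (no integer solution).

No solution (the system is inconsistent).


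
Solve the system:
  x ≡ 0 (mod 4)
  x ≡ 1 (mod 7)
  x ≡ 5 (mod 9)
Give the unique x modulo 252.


Moduli 4, 7, 9 are pairwise coprime; by CRT there is a unique solution modulo M = 4 · 7 · 9 = 252.
Solve pairwise, accumulating the modulus:
  Start with x ≡ 0 (mod 4).
  Combine with x ≡ 1 (mod 7): since gcd(4, 7) = 1, we get a unique residue mod 28.
    Write x = 0 + 4·t and substitute into x ≡ 1 (mod 7): 4·t ≡ 1 − 0 = 1 (mod 7).
    The inverse of 4 mod 7 is 2 (since 4·2 = 8 = 1·7 + 1), so t ≡ 2·1 = 2 ≡ 2 (mod 7).
    Then x = 0 + 4·2 = 8, valid modulo lcm(4, 7) = 28: x ≡ 8 (mod 28).
  Combine with x ≡ 5 (mod 9): since gcd(28, 9) = 1, we get a unique residue mod 252.
    Write x = 8 + 28·t and substitute into x ≡ 5 (mod 9): 28·t ≡ 5 − 8 = -3 (mod 9).
    Reduce coefficients mod 9: 1·t ≡ 6 (mod 9).
    So t ≡ 6 (mod 9).
    Then x = 8 + 28·6 = 176, valid modulo lcm(28, 9) = 252: x ≡ 176 (mod 252).
Verify: 176 mod 4 = 0 ✓, 176 mod 7 = 1 ✓, 176 mod 9 = 5 ✓.

x ≡ 176 (mod 252).


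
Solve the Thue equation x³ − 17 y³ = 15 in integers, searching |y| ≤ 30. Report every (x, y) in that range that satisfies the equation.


The equation is x³ - 17y³ = 15. For fixed y, x³ = 17·y³ + 15, so a solution requires the RHS to be a perfect cube.
Strategy: iterate y from -30 to 30, compute RHS = 17·y³ + 15, and check whether it is a (positive or negative) perfect cube.
Check small values of y:
  y = 0: RHS = 15 is not a perfect cube.
  y = 1: RHS = 32 is not a perfect cube.
  y = -1: RHS = -2 is not a perfect cube.
  y = 2: RHS = 151 is not a perfect cube.
  y = -2: RHS = -121 is not a perfect cube.
  y = 3: RHS = 474 is not a perfect cube.
  y = -3: RHS = -444 is not a perfect cube.
Continuing the search up to |y| = 30 finds no solutions either.
No (x, y) in the scanned range satisfies the equation.

No integer solutions with |y| ≤ 30.


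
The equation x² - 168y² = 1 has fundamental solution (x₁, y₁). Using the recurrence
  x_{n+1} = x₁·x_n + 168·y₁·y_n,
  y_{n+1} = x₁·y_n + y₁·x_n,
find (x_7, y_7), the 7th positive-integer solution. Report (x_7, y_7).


Step 1: Find the fundamental solution (x₁, y₁) of x² - 168y² = 1.
  Expand √168 as a continued fraction. a₀ = ⌊√168⌋ = 12; iterate m_{k+1} = d_k·a_k − m_k, d_{k+1} = (168 − m_{k+1}²)/d_k, a_{k+1} = ⌊(a₀ + m_{k+1})/d_{k+1}⌋ (starting m₀ = 0, d₀ = 1), with convergents p_k = a_k·p_{k-1} + p_{k-2}, q_k = a_k·q_{k-1} + q_{k-2} (p₋₁ = 1, q₋₁ = 0):
  k = 0: a₀ = 12; p₀/q₀ = 12/1; p₀² − 168·q₀² = 144 − 168 = -24.
  k = 1: m = 12, d = 24, a = ⌊(12 + 12)/24⌋ = 1; p/q = (1·12 + 1)/(1·1 + 0) = 13/1; p² − 168·q² = 169 − 168 = 1.
  The first convergent with p² − 168·q² = 1 gives the fundamental solution (x₁, y₁) = (13, 1).
Step 2: Apply the recurrence (x_{n+1}, y_{n+1}) = (x₁x_n + 168y₁y_n, x₁y_n + y₁x_n) repeatedly.
  From (x_1, y_1) = (13, 1): x_2 = 13·13 + 168·1·1 = 337; y_2 = 13·1 + 1·13 = 26.
  From (x_2, y_2) = (337, 26): x_3 = 13·337 + 168·1·26 = 8749; y_3 = 13·26 + 1·337 = 675.
  From (x_3, y_3) = (8749, 675): x_4 = 13·8749 + 168·1·675 = 227137; y_4 = 13·675 + 1·8749 = 17524.
  From (x_4, y_4) = (227137, 17524): x_5 = 13·227137 + 168·1·17524 = 5896813; y_5 = 13·17524 + 1·227137 = 454949.
  From (x_5, y_5) = (5896813, 454949): x_6 = 13·5896813 + 168·1·454949 = 153090001; y_6 = 13·454949 + 1·5896813 = 11811150.
  From (x_6, y_6) = (153090001, 11811150): x_7 = 13·153090001 + 168·1·11811150 = 3974443213; y_7 = 13·11811150 + 1·153090001 = 306634951.
Step 3: Verify x_7² - 168·y_7² = 15796198853361763369 - 15796198853361763368 = 1 (should be 1). ✓

(x_1, y_1) = (13, 1); (x_7, y_7) = (3974443213, 306634951).


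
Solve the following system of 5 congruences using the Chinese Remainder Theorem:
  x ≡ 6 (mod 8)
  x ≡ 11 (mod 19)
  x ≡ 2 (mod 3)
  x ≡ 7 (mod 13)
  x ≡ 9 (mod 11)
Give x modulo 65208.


Product of moduli M = 8 · 19 · 3 · 13 · 11 = 65208.
Merge one congruence at a time:
  Start: x ≡ 6 (mod 8).
  Combine with x ≡ 11 (mod 19); new modulus lcm = 152.
    Write x = 6 + 8·t and substitute into x ≡ 11 (mod 19): 8·t ≡ 11 − 6 = 5 (mod 19).
    The inverse of 8 mod 19 is 12 (since 8·12 = 96 = 5·19 + 1), so t ≡ 12·5 = 60 ≡ 3 (mod 19).
    Then x = 6 + 8·3 = 30, valid modulo lcm(8, 19) = 152: x ≡ 30 (mod 152).
  Combine with x ≡ 2 (mod 3); new modulus lcm = 456.
    Write x = 30 + 152·t and substitute into x ≡ 2 (mod 3): 152·t ≡ 2 − 30 = -28 (mod 3).
    Reduce coefficients mod 3: 2·t ≡ 2 (mod 3).
    The inverse of 2 mod 3 is 2 (since 2·2 = 4 = 1·3 + 1), so t ≡ 2·2 = 4 ≡ 1 (mod 3).
    Then x = 30 + 152·1 = 182, valid modulo lcm(152, 3) = 456: x ≡ 182 (mod 456).
  Combine with x ≡ 7 (mod 13); new modulus lcm = 5928.
    Write x = 182 + 456·t and substitute into x ≡ 7 (mod 13): 456·t ≡ 7 − 182 = -175 (mod 13).
    Reduce coefficients mod 13: 1·t ≡ 7 (mod 13).
    So t ≡ 7 (mod 13).
    Then x = 182 + 456·7 = 3374, valid modulo lcm(456, 13) = 5928: x ≡ 3374 (mod 5928).
  Combine with x ≡ 9 (mod 11); new modulus lcm = 65208.
    Write x = 3374 + 5928·t and substitute into x ≡ 9 (mod 11): 5928·t ≡ 9 − 3374 = -3365 (mod 11).
    Reduce coefficients mod 11: 10·t ≡ 1 (mod 11).
    The inverse of 10 mod 11 is 10 (since 10·10 = 100 = 9·11 + 1), so t ≡ 10·1 = 10 ≡ 10 (mod 11).
    Then x = 3374 + 5928·10 = 62654, valid modulo lcm(5928, 11) = 65208: x ≡ 62654 (mod 65208).
Verify against each original: 62654 mod 8 = 6, 62654 mod 19 = 11, 62654 mod 3 = 2, 62654 mod 13 = 7, 62654 mod 11 = 9.

x ≡ 62654 (mod 65208).


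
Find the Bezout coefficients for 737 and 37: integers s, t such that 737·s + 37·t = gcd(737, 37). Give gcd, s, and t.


Euclidean algorithm on (737, 37) — divide until remainder is 0:
  737 = 19 · 37 + 34
  37 = 1 · 34 + 3
  34 = 11 · 3 + 1
  3 = 3 · 1 + 0
gcd(737, 37) = 1.
Track Bezout coefficients alongside the remainders: start with r₀ = 737 = a·1 + b·0 (s = 1, t = 0) and r₁ = 37 = a·0 + b·1 (s = 0, t = 1); each new remainder r_{k+1} = r_{k-1} − q_k·r_k inherits s_{k+1} = s_{k-1} − q_k·s_k, t_{k+1} = t_{k-1} − q_k·t_k, so r_k = a·s_k + b·t_k at every step:
  q = 19: r = 34, s = 1 − 19·0 = 1, t = 0 − 19·1 = -19  (check: 737·1 + 37·(-19) = 34)
  q = 1: r = 3, s = 0 − 1·1 = -1, t = 1 − 1·(-19) = 20  (check: 737·(-1) + 37·20 = 3)
  q = 11: r = 1, s = 1 − 11·(-1) = 12, t = -19 − 11·20 = -239  (check: 737·12 + 37·(-239) = 1)
The row with r = 1 (the gcd) gives the Bezout coefficients s = 12, t = -239.
Result: 737 · (12) + 37 · (-239) = 1.

gcd(737, 37) = 1; s = 12, t = -239 (check: 737·12 + 37·(-239) = 1).


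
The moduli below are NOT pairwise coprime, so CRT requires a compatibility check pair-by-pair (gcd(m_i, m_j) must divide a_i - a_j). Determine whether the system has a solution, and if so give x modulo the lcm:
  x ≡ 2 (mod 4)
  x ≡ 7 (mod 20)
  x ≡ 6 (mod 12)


Moduli 4, 20, 12 are not pairwise coprime, so CRT works modulo lcm(m_i) when all pairwise compatibility conditions hold.
Pairwise compatibility: gcd(m_i, m_j) must divide a_i - a_j for every pair.
Merge one congruence at a time:
  Start: x ≡ 2 (mod 4).
  Combine with x ≡ 7 (mod 20): gcd(4, 20) = 4, and 7 - 2 = 5 is NOT divisible by 4.
    ⇒ system is inconsistent (no integer solution).

No solution (the system is inconsistent).


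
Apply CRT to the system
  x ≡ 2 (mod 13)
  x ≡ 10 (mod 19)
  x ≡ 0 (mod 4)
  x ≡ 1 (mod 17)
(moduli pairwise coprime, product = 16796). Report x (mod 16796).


Product of moduli M = 13 · 19 · 4 · 17 = 16796.
Merge one congruence at a time:
  Start: x ≡ 2 (mod 13).
  Combine with x ≡ 10 (mod 19); new modulus lcm = 247.
    Write x = 2 + 13·t and substitute into x ≡ 10 (mod 19): 13·t ≡ 10 − 2 = 8 (mod 19).
    The inverse of 13 mod 19 is 3 (since 13·3 = 39 = 2·19 + 1), so t ≡ 3·8 = 24 ≡ 5 (mod 19).
    Then x = 2 + 13·5 = 67, valid modulo lcm(13, 19) = 247: x ≡ 67 (mod 247).
  Combine with x ≡ 0 (mod 4); new modulus lcm = 988.
    Write x = 67 + 247·t and substitute into x ≡ 0 (mod 4): 247·t ≡ 0 − 67 = -67 (mod 4).
    Reduce coefficients mod 4: 3·t ≡ 1 (mod 4).
    The inverse of 3 mod 4 is 3 (since 3·3 = 9 = 2·4 + 1), so t ≡ 3·1 = 3 ≡ 3 (mod 4).
    Then x = 67 + 247·3 = 808, valid modulo lcm(247, 4) = 988: x ≡ 808 (mod 988).
  Combine with x ≡ 1 (mod 17); new modulus lcm = 16796.
    Write x = 808 + 988·t and substitute into x ≡ 1 (mod 17): 988·t ≡ 1 − 808 = -807 (mod 17).
    Reduce coefficients mod 17: 2·t ≡ 9 (mod 17).
    The inverse of 2 mod 17 is 9 (since 2·9 = 18 = 1·17 + 1), so t ≡ 9·9 = 81 ≡ 13 (mod 17).
    Then x = 808 + 988·13 = 13652, valid modulo lcm(988, 17) = 16796: x ≡ 13652 (mod 16796).
Verify against each original: 13652 mod 13 = 2, 13652 mod 19 = 10, 13652 mod 4 = 0, 13652 mod 17 = 1.

x ≡ 13652 (mod 16796).


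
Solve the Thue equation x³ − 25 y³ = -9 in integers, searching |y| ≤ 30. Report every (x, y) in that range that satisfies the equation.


The equation is x³ - 25y³ = -9. For fixed y, x³ = 25·y³ − 9, so a solution requires the RHS to be a perfect cube.
Strategy: iterate y from -30 to 30, compute RHS = 25·y³ − 9, and check whether it is a (positive or negative) perfect cube.
Check small values of y:
  y = 0: RHS = -9 is not a perfect cube.
  y = 1: RHS = 16 is not a perfect cube.
  y = -1: RHS = -34 is not a perfect cube.
  y = 2: RHS = 191 is not a perfect cube.
  y = -2: RHS = -209 is not a perfect cube.
  y = 3: RHS = 666 is not a perfect cube.
  y = -3: RHS = -684 is not a perfect cube.
Continuing the search up to |y| = 30 finds no solutions either.
No (x, y) in the scanned range satisfies the equation.

No integer solutions with |y| ≤ 30.


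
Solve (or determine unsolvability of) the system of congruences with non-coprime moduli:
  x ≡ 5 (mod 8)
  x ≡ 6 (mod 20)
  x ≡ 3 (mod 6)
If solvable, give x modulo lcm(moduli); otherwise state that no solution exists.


Moduli 8, 20, 6 are not pairwise coprime, so CRT works modulo lcm(m_i) when all pairwise compatibility conditions hold.
Pairwise compatibility: gcd(m_i, m_j) must divide a_i - a_j for every pair.
Merge one congruence at a time:
  Start: x ≡ 5 (mod 8).
  Combine with x ≡ 6 (mod 20): gcd(8, 20) = 4, and 6 - 5 = 1 is NOT divisible by 4.
    ⇒ system is inconsistent (no integer solution).

No solution (the system is inconsistent).


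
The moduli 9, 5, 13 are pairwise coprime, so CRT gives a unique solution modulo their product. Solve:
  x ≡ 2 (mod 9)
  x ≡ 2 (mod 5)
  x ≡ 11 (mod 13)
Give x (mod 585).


Moduli 9, 5, 13 are pairwise coprime; by CRT there is a unique solution modulo M = 9 · 5 · 13 = 585.
Solve pairwise, accumulating the modulus:
  Start with x ≡ 2 (mod 9).
  Combine with x ≡ 2 (mod 5): since gcd(9, 5) = 1, we get a unique residue mod 45.
    Write x = 2 + 9·t and substitute into x ≡ 2 (mod 5): 9·t ≡ 2 − 2 = 0 (mod 5).
    Reduce coefficients mod 5: 4·t ≡ 0 (mod 5).
    The inverse of 4 mod 5 is 4 (since 4·4 = 16 = 3·5 + 1), so t ≡ 4·0 = 0 ≡ 0 (mod 5).
    Then x = 2 + 9·0 = 2, valid modulo lcm(9, 5) = 45: x ≡ 2 (mod 45).
  Combine with x ≡ 11 (mod 13): since gcd(45, 13) = 1, we get a unique residue mod 585.
    Write x = 2 + 45·t and substitute into x ≡ 11 (mod 13): 45·t ≡ 11 − 2 = 9 (mod 13).
    Reduce coefficients mod 13: 6·t ≡ 9 (mod 13).
    The inverse of 6 mod 13 is 11 (since 6·11 = 66 = 5·13 + 1), so t ≡ 11·9 = 99 ≡ 8 (mod 13).
    Then x = 2 + 45·8 = 362, valid modulo lcm(45, 13) = 585: x ≡ 362 (mod 585).
Verify: 362 mod 9 = 2 ✓, 362 mod 5 = 2 ✓, 362 mod 13 = 11 ✓.

x ≡ 362 (mod 585).


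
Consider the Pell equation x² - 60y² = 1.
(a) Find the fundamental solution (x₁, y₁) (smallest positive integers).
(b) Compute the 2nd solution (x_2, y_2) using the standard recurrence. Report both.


Step 1: Find the fundamental solution (x₁, y₁) of x² - 60y² = 1.
  Expand √60 as a continued fraction. a₀ = ⌊√60⌋ = 7; iterate m_{k+1} = d_k·a_k − m_k, d_{k+1} = (60 − m_{k+1}²)/d_k, a_{k+1} = ⌊(a₀ + m_{k+1})/d_{k+1}⌋ (starting m₀ = 0, d₀ = 1), with convergents p_k = a_k·p_{k-1} + p_{k-2}, q_k = a_k·q_{k-1} + q_{k-2} (p₋₁ = 1, q₋₁ = 0):
  k = 0: a₀ = 7; p₀/q₀ = 7/1; p₀² − 60·q₀² = 49 − 60 = -11.
  k = 1: m = 7, d = 11, a = ⌊(7 + 7)/11⌋ = 1; p/q = (1·7 + 1)/(1·1 + 0) = 8/1; p² − 60·q² = 64 − 60 = 4.
  k = 2: m = 4, d = 4, a = ⌊(7 + 4)/4⌋ = 2; p/q = (2·8 + 7)/(2·1 + 1) = 23/3; p² − 60·q² = 529 − 540 = -11.
  k = 3: m = 4, d = 11, a = ⌊(7 + 4)/11⌋ = 1; p/q = (1·23 + 8)/(1·3 + 1) = 31/4; p² − 60·q² = 961 − 960 = 1.
  The first convergent with p² − 60·q² = 1 gives the fundamental solution (x₁, y₁) = (31, 4).
Step 2: Apply the recurrence (x_{n+1}, y_{n+1}) = (x₁x_n + 60y₁y_n, x₁y_n + y₁x_n) repeatedly.
  From (x_1, y_1) = (31, 4): x_2 = 31·31 + 60·4·4 = 1921; y_2 = 31·4 + 4·31 = 248.
Step 3: Verify x_2² - 60·y_2² = 3690241 - 3690240 = 1 (should be 1). ✓

(x_1, y_1) = (31, 4); (x_2, y_2) = (1921, 248).


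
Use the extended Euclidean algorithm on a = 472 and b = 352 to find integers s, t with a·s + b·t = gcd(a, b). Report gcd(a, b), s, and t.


Euclidean algorithm on (472, 352) — divide until remainder is 0:
  472 = 1 · 352 + 120
  352 = 2 · 120 + 112
  120 = 1 · 112 + 8
  112 = 14 · 8 + 0
gcd(472, 352) = 8.
Track Bezout coefficients alongside the remainders: start with r₀ = 472 = a·1 + b·0 (s = 1, t = 0) and r₁ = 352 = a·0 + b·1 (s = 0, t = 1); each new remainder r_{k+1} = r_{k-1} − q_k·r_k inherits s_{k+1} = s_{k-1} − q_k·s_k, t_{k+1} = t_{k-1} − q_k·t_k, so r_k = a·s_k + b·t_k at every step:
  q = 1: r = 120, s = 1 − 1·0 = 1, t = 0 − 1·1 = -1  (check: 472·1 + 352·(-1) = 120)
  q = 2: r = 112, s = 0 − 2·1 = -2, t = 1 − 2·(-1) = 3  (check: 472·(-2) + 352·3 = 112)
  q = 1: r = 8, s = 1 − 1·(-2) = 3, t = -1 − 1·3 = -4  (check: 472·3 + 352·(-4) = 8)
The row with r = 8 (the gcd) gives the Bezout coefficients s = 3, t = -4.
Result: 472 · (3) + 352 · (-4) = 8.

gcd(472, 352) = 8; s = 3, t = -4 (check: 472·3 + 352·(-4) = 8).


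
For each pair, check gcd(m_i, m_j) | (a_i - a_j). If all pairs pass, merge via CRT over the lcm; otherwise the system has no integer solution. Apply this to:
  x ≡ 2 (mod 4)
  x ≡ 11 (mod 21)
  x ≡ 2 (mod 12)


Moduli 4, 21, 12 are not pairwise coprime, so CRT works modulo lcm(m_i) when all pairwise compatibility conditions hold.
Pairwise compatibility: gcd(m_i, m_j) must divide a_i - a_j for every pair.
Merge one congruence at a time:
  Start: x ≡ 2 (mod 4).
  Combine with x ≡ 11 (mod 21): gcd(4, 21) = 1; 11 - 2 = 9, which IS divisible by 1, so compatible.
    Write x = 2 + 4·t and substitute into x ≡ 11 (mod 21): 4·t ≡ 11 − 2 = 9 (mod 21).
    The inverse of 4 mod 21 is 16 (since 4·16 = 64 = 3·21 + 1), so t ≡ 16·9 = 144 ≡ 18 (mod 21).
    Then x = 2 + 4·18 = 74, valid modulo lcm(4, 21) = 84: x ≡ 74 (mod 84).
  Combine with x ≡ 2 (mod 12): gcd(84, 12) = 12; 2 - 74 = -72, which IS divisible by 12, so compatible.
    Write x = 74 + 84·t and substitute into x ≡ 2 (mod 12): 84·t ≡ 2 − 74 = -72 (mod 12).
    Divide the congruence (and modulus) by g = 12: 7·t ≡ -6 (mod 1).
    Modulo 1 every t works; take t = 0.
    Then x = 74 + 84·0 = 74, valid modulo lcm(84, 12) = 84: x ≡ 74 (mod 84).
Verify: 74 mod 4 = 2, 74 mod 21 = 11, 74 mod 12 = 2.

x ≡ 74 (mod 84).
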